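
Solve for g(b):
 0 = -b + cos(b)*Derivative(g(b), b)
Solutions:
 g(b) = C1 + Integral(b/cos(b), b)


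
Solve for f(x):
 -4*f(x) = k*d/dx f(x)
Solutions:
 f(x) = C1*exp(-4*x/k)


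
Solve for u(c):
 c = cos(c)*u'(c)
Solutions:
 u(c) = C1 + Integral(c/cos(c), c)


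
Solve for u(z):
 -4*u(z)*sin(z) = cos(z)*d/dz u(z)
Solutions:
 u(z) = C1*cos(z)^4


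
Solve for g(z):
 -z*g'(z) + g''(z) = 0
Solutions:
 g(z) = C1 + C2*erfi(sqrt(2)*z/2)


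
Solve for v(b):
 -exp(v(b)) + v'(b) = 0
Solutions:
 v(b) = log(-1/(C1 + b))


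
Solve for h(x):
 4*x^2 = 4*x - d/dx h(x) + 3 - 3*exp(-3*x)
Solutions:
 h(x) = C1 - 4*x^3/3 + 2*x^2 + 3*x + exp(-3*x)


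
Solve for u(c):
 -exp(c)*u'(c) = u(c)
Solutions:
 u(c) = C1*exp(exp(-c))


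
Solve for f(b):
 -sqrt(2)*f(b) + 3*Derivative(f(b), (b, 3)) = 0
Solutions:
 f(b) = C3*exp(2^(1/6)*3^(2/3)*b/3) + (C1*sin(6^(1/6)*b/2) + C2*cos(6^(1/6)*b/2))*exp(-2^(1/6)*3^(2/3)*b/6)


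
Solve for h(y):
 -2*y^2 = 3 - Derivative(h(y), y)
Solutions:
 h(y) = C1 + 2*y^3/3 + 3*y


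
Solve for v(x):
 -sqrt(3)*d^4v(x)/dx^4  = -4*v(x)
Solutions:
 v(x) = C1*exp(-sqrt(2)*3^(7/8)*x/3) + C2*exp(sqrt(2)*3^(7/8)*x/3) + C3*sin(sqrt(2)*3^(7/8)*x/3) + C4*cos(sqrt(2)*3^(7/8)*x/3)


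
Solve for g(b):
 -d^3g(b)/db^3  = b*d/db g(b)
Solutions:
 g(b) = C1 + Integral(C2*airyai(-b) + C3*airybi(-b), b)


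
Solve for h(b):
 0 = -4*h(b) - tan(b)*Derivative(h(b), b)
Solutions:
 h(b) = C1/sin(b)^4


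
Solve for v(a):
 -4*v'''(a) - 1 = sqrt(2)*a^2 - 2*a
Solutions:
 v(a) = C1 + C2*a + C3*a^2 - sqrt(2)*a^5/240 + a^4/48 - a^3/24


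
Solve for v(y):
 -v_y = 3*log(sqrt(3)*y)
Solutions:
 v(y) = C1 - 3*y*log(y) - 3*y*log(3)/2 + 3*y


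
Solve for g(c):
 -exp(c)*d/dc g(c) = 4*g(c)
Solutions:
 g(c) = C1*exp(4*exp(-c))


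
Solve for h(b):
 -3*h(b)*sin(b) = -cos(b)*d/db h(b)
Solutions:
 h(b) = C1/cos(b)^3


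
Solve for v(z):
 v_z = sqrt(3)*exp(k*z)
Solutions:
 v(z) = C1 + sqrt(3)*exp(k*z)/k


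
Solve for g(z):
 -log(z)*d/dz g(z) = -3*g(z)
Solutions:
 g(z) = C1*exp(3*li(z))


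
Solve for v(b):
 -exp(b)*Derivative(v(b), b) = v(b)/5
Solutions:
 v(b) = C1*exp(exp(-b)/5)


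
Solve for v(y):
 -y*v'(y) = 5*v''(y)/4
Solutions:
 v(y) = C1 + C2*erf(sqrt(10)*y/5)


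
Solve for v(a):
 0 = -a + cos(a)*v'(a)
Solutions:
 v(a) = C1 + Integral(a/cos(a), a)


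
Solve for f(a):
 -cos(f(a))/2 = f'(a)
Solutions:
 f(a) = pi - asin((C1 + exp(a))/(C1 - exp(a)))
 f(a) = asin((C1 + exp(a))/(C1 - exp(a)))


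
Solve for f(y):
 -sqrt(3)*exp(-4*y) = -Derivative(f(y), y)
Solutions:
 f(y) = C1 - sqrt(3)*exp(-4*y)/4


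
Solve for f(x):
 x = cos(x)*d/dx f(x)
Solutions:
 f(x) = C1 + Integral(x/cos(x), x)


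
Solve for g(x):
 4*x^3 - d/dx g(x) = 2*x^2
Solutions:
 g(x) = C1 + x^4 - 2*x^3/3


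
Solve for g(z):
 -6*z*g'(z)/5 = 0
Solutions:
 g(z) = C1


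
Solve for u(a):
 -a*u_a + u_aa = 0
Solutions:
 u(a) = C1 + C2*erfi(sqrt(2)*a/2)


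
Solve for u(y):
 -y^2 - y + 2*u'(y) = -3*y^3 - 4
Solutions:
 u(y) = C1 - 3*y^4/8 + y^3/6 + y^2/4 - 2*y


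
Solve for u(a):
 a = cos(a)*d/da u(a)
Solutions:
 u(a) = C1 + Integral(a/cos(a), a)


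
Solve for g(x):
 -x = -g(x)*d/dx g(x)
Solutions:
 g(x) = -sqrt(C1 + x^2)
 g(x) = sqrt(C1 + x^2)


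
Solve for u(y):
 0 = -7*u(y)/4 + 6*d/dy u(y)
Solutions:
 u(y) = C1*exp(7*y/24)


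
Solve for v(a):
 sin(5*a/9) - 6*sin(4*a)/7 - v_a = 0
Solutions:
 v(a) = C1 - 9*cos(5*a/9)/5 + 3*cos(4*a)/14


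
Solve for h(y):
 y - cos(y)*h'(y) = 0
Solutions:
 h(y) = C1 + Integral(y/cos(y), y)


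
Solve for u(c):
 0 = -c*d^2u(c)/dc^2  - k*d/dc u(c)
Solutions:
 u(c) = C1 + c^(1 - re(k))*(C2*sin(log(c)*Abs(im(k))) + C3*cos(log(c)*im(k)))


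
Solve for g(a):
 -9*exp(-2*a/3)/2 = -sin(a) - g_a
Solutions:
 g(a) = C1 + cos(a) - 27*exp(-2*a/3)/4


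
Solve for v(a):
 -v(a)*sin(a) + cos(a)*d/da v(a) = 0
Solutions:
 v(a) = C1/cos(a)


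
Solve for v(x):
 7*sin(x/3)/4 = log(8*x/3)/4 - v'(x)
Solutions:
 v(x) = C1 + x*log(x)/4 - x*log(3) - x/4 + 3*x*log(6)/4 + 21*cos(x/3)/4


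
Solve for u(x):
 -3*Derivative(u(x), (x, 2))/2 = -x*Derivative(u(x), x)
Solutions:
 u(x) = C1 + C2*erfi(sqrt(3)*x/3)


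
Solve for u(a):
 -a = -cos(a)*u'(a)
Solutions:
 u(a) = C1 + Integral(a/cos(a), a)


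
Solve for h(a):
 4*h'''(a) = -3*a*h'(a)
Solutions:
 h(a) = C1 + Integral(C2*airyai(-6^(1/3)*a/2) + C3*airybi(-6^(1/3)*a/2), a)


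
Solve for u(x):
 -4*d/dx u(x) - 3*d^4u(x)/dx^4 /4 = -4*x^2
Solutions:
 u(x) = C1 + C4*exp(-2*2^(1/3)*3^(2/3)*x/3) + x^3/3 + (C2*sin(2^(1/3)*3^(1/6)*x) + C3*cos(2^(1/3)*3^(1/6)*x))*exp(2^(1/3)*3^(2/3)*x/3)


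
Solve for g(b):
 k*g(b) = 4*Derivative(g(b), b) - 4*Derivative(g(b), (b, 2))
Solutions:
 g(b) = C1*exp(b*(1 - sqrt(1 - k))/2) + C2*exp(b*(sqrt(1 - k) + 1)/2)


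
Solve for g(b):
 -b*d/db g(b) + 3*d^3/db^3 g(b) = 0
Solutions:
 g(b) = C1 + Integral(C2*airyai(3^(2/3)*b/3) + C3*airybi(3^(2/3)*b/3), b)


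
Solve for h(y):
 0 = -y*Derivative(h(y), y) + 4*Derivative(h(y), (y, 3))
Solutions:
 h(y) = C1 + Integral(C2*airyai(2^(1/3)*y/2) + C3*airybi(2^(1/3)*y/2), y)


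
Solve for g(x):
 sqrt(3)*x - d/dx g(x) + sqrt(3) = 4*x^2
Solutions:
 g(x) = C1 - 4*x^3/3 + sqrt(3)*x^2/2 + sqrt(3)*x


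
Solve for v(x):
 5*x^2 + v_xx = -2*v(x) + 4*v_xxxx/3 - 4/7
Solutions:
 v(x) = C1*exp(-sqrt(2)*x*sqrt(3 + sqrt(105))/4) + C2*exp(sqrt(2)*x*sqrt(3 + sqrt(105))/4) + C3*sin(sqrt(2)*x*sqrt(-3 + sqrt(105))/4) + C4*cos(sqrt(2)*x*sqrt(-3 + sqrt(105))/4) - 5*x^2/2 + 31/14


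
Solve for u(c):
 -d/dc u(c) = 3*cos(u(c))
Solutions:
 u(c) = pi - asin((C1 + exp(6*c))/(C1 - exp(6*c)))
 u(c) = asin((C1 + exp(6*c))/(C1 - exp(6*c)))


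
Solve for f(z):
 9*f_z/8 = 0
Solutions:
 f(z) = C1


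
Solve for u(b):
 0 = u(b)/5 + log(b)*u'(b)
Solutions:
 u(b) = C1*exp(-li(b)/5)


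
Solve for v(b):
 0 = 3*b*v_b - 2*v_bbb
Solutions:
 v(b) = C1 + Integral(C2*airyai(2^(2/3)*3^(1/3)*b/2) + C3*airybi(2^(2/3)*3^(1/3)*b/2), b)


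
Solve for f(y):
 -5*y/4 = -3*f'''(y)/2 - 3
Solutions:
 f(y) = C1 + C2*y + C3*y^2 + 5*y^4/144 - y^3/3


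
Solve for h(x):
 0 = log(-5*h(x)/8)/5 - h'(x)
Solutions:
 -5*Integral(1/(log(-_y) - 3*log(2) + log(5)), (_y, h(x))) = C1 - x


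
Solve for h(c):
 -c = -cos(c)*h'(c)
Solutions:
 h(c) = C1 + Integral(c/cos(c), c)


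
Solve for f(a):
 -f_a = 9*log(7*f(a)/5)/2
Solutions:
 -2*Integral(1/(-log(_y) - log(7) + log(5)), (_y, f(a)))/9 = C1 - a


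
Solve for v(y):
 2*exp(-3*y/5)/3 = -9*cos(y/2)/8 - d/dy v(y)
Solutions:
 v(y) = C1 - 9*sin(y/2)/4 + 10*exp(-3*y/5)/9


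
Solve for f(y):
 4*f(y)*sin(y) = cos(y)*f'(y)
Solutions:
 f(y) = C1/cos(y)^4


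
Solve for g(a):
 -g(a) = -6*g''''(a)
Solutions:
 g(a) = C1*exp(-6^(3/4)*a/6) + C2*exp(6^(3/4)*a/6) + C3*sin(6^(3/4)*a/6) + C4*cos(6^(3/4)*a/6)


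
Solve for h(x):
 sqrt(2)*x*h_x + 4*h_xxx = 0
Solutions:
 h(x) = C1 + Integral(C2*airyai(-sqrt(2)*x/2) + C3*airybi(-sqrt(2)*x/2), x)


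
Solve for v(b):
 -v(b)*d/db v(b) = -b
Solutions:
 v(b) = -sqrt(C1 + b^2)
 v(b) = sqrt(C1 + b^2)


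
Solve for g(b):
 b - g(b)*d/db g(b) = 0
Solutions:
 g(b) = -sqrt(C1 + b^2)
 g(b) = sqrt(C1 + b^2)


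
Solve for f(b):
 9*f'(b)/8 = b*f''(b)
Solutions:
 f(b) = C1 + C2*b^(17/8)


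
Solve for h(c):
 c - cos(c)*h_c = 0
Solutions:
 h(c) = C1 + Integral(c/cos(c), c)


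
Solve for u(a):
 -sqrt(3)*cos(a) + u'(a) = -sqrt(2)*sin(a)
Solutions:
 u(a) = C1 + sqrt(3)*sin(a) + sqrt(2)*cos(a)


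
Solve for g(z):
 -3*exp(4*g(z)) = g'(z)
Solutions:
 g(z) = log(-I*(1/(C1 + 12*z))^(1/4))
 g(z) = log(I*(1/(C1 + 12*z))^(1/4))
 g(z) = log(-(1/(C1 + 12*z))^(1/4))
 g(z) = log(1/(C1 + 12*z))/4


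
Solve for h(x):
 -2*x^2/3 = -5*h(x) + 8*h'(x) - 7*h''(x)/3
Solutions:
 h(x) = C1*exp(x*(12 - sqrt(39))/7) + C2*exp(x*(sqrt(39) + 12)/7) + 2*x^2/15 + 32*x/75 + 628/1125


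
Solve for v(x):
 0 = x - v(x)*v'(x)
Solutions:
 v(x) = -sqrt(C1 + x^2)
 v(x) = sqrt(C1 + x^2)


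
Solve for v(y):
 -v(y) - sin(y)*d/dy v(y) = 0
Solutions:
 v(y) = C1*sqrt(cos(y) + 1)/sqrt(cos(y) - 1)


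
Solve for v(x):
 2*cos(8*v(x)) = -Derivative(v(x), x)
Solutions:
 v(x) = -asin((C1 + exp(32*x))/(C1 - exp(32*x)))/8 + pi/8
 v(x) = asin((C1 + exp(32*x))/(C1 - exp(32*x)))/8


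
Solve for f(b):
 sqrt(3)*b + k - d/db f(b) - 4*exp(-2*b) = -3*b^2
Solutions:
 f(b) = C1 + b^3 + sqrt(3)*b^2/2 + b*k + 2*exp(-2*b)


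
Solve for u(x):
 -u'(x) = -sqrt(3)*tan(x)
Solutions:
 u(x) = C1 - sqrt(3)*log(cos(x))


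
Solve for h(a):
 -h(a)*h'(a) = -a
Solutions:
 h(a) = -sqrt(C1 + a^2)
 h(a) = sqrt(C1 + a^2)


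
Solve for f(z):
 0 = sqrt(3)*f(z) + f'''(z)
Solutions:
 f(z) = C3*exp(-3^(1/6)*z) + (C1*sin(3^(2/3)*z/2) + C2*cos(3^(2/3)*z/2))*exp(3^(1/6)*z/2)


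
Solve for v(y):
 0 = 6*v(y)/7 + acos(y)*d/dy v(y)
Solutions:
 v(y) = C1*exp(-6*Integral(1/acos(y), y)/7)


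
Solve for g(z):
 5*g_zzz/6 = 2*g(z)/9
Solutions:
 g(z) = C3*exp(30^(2/3)*z/15) + (C1*sin(10^(2/3)*3^(1/6)*z/10) + C2*cos(10^(2/3)*3^(1/6)*z/10))*exp(-30^(2/3)*z/30)


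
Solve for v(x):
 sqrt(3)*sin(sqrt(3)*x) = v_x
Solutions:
 v(x) = C1 - cos(sqrt(3)*x)


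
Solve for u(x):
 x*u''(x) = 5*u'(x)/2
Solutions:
 u(x) = C1 + C2*x^(7/2)


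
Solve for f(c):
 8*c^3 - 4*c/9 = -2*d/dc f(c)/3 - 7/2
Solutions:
 f(c) = C1 - 3*c^4 + c^2/3 - 21*c/4


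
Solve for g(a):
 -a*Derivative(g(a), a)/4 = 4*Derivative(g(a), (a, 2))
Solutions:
 g(a) = C1 + C2*erf(sqrt(2)*a/8)


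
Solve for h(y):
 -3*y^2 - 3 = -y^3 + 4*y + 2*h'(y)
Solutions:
 h(y) = C1 + y^4/8 - y^3/2 - y^2 - 3*y/2


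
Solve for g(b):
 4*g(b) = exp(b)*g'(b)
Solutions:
 g(b) = C1*exp(-4*exp(-b))


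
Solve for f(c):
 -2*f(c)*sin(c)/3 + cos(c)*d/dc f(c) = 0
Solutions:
 f(c) = C1/cos(c)^(2/3)


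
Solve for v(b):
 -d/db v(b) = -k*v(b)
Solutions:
 v(b) = C1*exp(b*k)


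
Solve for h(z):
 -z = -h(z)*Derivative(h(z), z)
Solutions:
 h(z) = -sqrt(C1 + z^2)
 h(z) = sqrt(C1 + z^2)


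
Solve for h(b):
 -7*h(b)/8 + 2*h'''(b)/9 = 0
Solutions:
 h(b) = C3*exp(2^(2/3)*63^(1/3)*b/4) + (C1*sin(3*2^(2/3)*3^(1/6)*7^(1/3)*b/8) + C2*cos(3*2^(2/3)*3^(1/6)*7^(1/3)*b/8))*exp(-2^(2/3)*63^(1/3)*b/8)


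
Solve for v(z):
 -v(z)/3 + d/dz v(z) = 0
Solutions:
 v(z) = C1*exp(z/3)


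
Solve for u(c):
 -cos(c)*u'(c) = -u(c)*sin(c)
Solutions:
 u(c) = C1/cos(c)


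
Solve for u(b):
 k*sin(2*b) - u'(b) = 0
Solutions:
 u(b) = C1 - k*cos(2*b)/2


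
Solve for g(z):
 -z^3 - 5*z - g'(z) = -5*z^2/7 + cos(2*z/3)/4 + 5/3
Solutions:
 g(z) = C1 - z^4/4 + 5*z^3/21 - 5*z^2/2 - 5*z/3 - 3*sin(2*z/3)/8


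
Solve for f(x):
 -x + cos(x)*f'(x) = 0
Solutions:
 f(x) = C1 + Integral(x/cos(x), x)


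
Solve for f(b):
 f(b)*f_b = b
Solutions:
 f(b) = -sqrt(C1 + b^2)
 f(b) = sqrt(C1 + b^2)


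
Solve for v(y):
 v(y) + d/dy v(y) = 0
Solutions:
 v(y) = C1*exp(-y)


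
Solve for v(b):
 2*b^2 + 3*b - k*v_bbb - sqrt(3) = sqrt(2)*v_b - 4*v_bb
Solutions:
 v(b) = C1 + C2*exp(b*(2 - sqrt(-sqrt(2)*k + 4))/k) + C3*exp(b*(sqrt(-sqrt(2)*k + 4) + 2)/k) + sqrt(2)*b^3/3 + 3*sqrt(2)*b^2/4 + 4*b^2 - 2*b*k - sqrt(6)*b/2 + 6*b + 16*sqrt(2)*b


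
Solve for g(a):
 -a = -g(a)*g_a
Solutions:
 g(a) = -sqrt(C1 + a^2)
 g(a) = sqrt(C1 + a^2)


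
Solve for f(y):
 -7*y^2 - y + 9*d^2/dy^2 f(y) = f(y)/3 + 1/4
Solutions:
 f(y) = C1*exp(-sqrt(3)*y/9) + C2*exp(sqrt(3)*y/9) - 21*y^2 - 3*y - 4539/4


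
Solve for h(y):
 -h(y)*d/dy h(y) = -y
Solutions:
 h(y) = -sqrt(C1 + y^2)
 h(y) = sqrt(C1 + y^2)


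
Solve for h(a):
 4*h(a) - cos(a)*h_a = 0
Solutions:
 h(a) = C1*(sin(a)^2 + 2*sin(a) + 1)/(sin(a)^2 - 2*sin(a) + 1)


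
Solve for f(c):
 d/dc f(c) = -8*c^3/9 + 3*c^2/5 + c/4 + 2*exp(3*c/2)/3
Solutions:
 f(c) = C1 - 2*c^4/9 + c^3/5 + c^2/8 + 4*exp(3*c/2)/9


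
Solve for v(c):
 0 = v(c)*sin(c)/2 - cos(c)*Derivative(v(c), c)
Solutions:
 v(c) = C1/sqrt(cos(c))


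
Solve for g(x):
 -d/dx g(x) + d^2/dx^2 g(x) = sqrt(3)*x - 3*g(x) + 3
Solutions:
 g(x) = sqrt(3)*x/3 + (C1*sin(sqrt(11)*x/2) + C2*cos(sqrt(11)*x/2))*exp(x/2) + sqrt(3)/9 + 1


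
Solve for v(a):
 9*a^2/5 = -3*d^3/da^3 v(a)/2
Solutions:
 v(a) = C1 + C2*a + C3*a^2 - a^5/50


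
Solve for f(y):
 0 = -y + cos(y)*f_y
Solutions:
 f(y) = C1 + Integral(y/cos(y), y)


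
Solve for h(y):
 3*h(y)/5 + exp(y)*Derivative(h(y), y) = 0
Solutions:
 h(y) = C1*exp(3*exp(-y)/5)


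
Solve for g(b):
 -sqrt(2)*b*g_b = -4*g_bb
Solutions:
 g(b) = C1 + C2*erfi(2^(3/4)*b/4)


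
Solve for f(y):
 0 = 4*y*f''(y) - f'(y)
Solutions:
 f(y) = C1 + C2*y^(5/4)


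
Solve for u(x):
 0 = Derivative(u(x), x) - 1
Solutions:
 u(x) = C1 + x


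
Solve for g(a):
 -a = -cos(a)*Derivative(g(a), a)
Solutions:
 g(a) = C1 + Integral(a/cos(a), a)


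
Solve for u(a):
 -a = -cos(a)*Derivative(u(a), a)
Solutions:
 u(a) = C1 + Integral(a/cos(a), a)


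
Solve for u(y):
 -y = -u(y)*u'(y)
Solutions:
 u(y) = -sqrt(C1 + y^2)
 u(y) = sqrt(C1 + y^2)


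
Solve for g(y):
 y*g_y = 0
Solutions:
 g(y) = C1


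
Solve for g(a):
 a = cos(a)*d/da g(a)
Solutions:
 g(a) = C1 + Integral(a/cos(a), a)


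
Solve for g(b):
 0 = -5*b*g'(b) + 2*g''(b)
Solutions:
 g(b) = C1 + C2*erfi(sqrt(5)*b/2)


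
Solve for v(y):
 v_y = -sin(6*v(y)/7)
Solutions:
 y + 7*log(cos(6*v(y)/7) - 1)/12 - 7*log(cos(6*v(y)/7) + 1)/12 = C1


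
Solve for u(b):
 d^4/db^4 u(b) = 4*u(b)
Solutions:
 u(b) = C1*exp(-sqrt(2)*b) + C2*exp(sqrt(2)*b) + C3*sin(sqrt(2)*b) + C4*cos(sqrt(2)*b)


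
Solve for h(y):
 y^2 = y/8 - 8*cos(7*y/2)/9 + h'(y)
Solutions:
 h(y) = C1 + y^3/3 - y^2/16 + 16*sin(7*y/2)/63


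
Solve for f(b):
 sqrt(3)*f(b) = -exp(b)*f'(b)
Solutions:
 f(b) = C1*exp(sqrt(3)*exp(-b))


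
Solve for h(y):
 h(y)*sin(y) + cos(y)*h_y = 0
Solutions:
 h(y) = C1*cos(y)


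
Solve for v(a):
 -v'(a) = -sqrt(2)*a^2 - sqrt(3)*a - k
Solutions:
 v(a) = C1 + sqrt(2)*a^3/3 + sqrt(3)*a^2/2 + a*k


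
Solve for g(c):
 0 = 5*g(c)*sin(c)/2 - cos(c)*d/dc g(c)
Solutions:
 g(c) = C1/cos(c)^(5/2)


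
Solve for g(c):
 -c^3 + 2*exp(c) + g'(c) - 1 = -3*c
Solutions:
 g(c) = C1 + c^4/4 - 3*c^2/2 + c - 2*exp(c)


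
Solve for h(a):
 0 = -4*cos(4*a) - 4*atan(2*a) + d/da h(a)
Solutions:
 h(a) = C1 + 4*a*atan(2*a) - log(4*a^2 + 1) + sin(4*a)


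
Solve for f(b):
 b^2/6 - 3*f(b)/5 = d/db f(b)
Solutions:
 f(b) = C1*exp(-3*b/5) + 5*b^2/18 - 25*b/27 + 125/81


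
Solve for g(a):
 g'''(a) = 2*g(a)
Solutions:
 g(a) = C3*exp(2^(1/3)*a) + (C1*sin(2^(1/3)*sqrt(3)*a/2) + C2*cos(2^(1/3)*sqrt(3)*a/2))*exp(-2^(1/3)*a/2)


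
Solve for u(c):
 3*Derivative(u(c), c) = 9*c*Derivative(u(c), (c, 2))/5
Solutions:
 u(c) = C1 + C2*c^(8/3)


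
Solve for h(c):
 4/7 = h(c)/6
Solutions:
 h(c) = 24/7


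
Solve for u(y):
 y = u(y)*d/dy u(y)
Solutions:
 u(y) = -sqrt(C1 + y^2)
 u(y) = sqrt(C1 + y^2)


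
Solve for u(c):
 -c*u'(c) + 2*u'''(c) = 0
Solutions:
 u(c) = C1 + Integral(C2*airyai(2^(2/3)*c/2) + C3*airybi(2^(2/3)*c/2), c)


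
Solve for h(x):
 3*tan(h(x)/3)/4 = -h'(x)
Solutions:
 h(x) = -3*asin(C1*exp(-x/4)) + 3*pi
 h(x) = 3*asin(C1*exp(-x/4))


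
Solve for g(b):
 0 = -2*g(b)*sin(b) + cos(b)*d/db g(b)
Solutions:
 g(b) = C1/cos(b)^2


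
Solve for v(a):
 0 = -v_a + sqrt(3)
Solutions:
 v(a) = C1 + sqrt(3)*a


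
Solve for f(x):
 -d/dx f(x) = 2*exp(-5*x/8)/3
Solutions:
 f(x) = C1 + 16*exp(-5*x/8)/15


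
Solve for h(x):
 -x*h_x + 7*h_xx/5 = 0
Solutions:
 h(x) = C1 + C2*erfi(sqrt(70)*x/14)


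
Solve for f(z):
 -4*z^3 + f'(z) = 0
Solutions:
 f(z) = C1 + z^4


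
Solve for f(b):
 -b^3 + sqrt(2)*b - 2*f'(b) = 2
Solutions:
 f(b) = C1 - b^4/8 + sqrt(2)*b^2/4 - b


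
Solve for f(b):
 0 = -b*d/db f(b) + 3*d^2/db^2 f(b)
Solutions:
 f(b) = C1 + C2*erfi(sqrt(6)*b/6)


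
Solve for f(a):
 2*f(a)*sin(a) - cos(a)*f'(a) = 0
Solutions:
 f(a) = C1/cos(a)^2


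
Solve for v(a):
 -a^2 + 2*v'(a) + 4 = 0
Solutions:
 v(a) = C1 + a^3/6 - 2*a


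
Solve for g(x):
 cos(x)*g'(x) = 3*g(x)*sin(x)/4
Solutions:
 g(x) = C1/cos(x)^(3/4)


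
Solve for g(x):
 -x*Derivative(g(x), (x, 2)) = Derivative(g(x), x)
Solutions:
 g(x) = C1 + C2*log(x)


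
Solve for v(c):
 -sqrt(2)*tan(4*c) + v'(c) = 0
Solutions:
 v(c) = C1 - sqrt(2)*log(cos(4*c))/4


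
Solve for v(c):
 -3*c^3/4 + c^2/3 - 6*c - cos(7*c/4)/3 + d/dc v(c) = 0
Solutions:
 v(c) = C1 + 3*c^4/16 - c^3/9 + 3*c^2 + 4*sin(7*c/4)/21


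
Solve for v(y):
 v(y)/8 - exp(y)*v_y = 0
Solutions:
 v(y) = C1*exp(-exp(-y)/8)


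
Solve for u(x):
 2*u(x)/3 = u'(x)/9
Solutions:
 u(x) = C1*exp(6*x)


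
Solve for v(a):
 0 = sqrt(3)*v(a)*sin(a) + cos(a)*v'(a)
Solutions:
 v(a) = C1*cos(a)^(sqrt(3))


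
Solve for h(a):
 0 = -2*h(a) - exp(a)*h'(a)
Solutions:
 h(a) = C1*exp(2*exp(-a))


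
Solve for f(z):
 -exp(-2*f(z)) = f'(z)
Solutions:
 f(z) = log(-sqrt(C1 - 2*z))
 f(z) = log(C1 - 2*z)/2


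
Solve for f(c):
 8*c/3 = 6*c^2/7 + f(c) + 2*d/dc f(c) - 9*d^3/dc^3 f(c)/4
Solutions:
 f(c) = C1*exp(-6^(1/3)*c*(4*6^(1/3)/(sqrt(345) + 27)^(1/3) + (sqrt(345) + 27)^(1/3))/18)*sin(2^(1/3)*3^(1/6)*c*(-3^(2/3)*(sqrt(345) + 27)^(1/3) + 12*2^(1/3)/(sqrt(345) + 27)^(1/3))/18) + C2*exp(-6^(1/3)*c*(4*6^(1/3)/(sqrt(345) + 27)^(1/3) + (sqrt(345) + 27)^(1/3))/18)*cos(2^(1/3)*3^(1/6)*c*(-3^(2/3)*(sqrt(345) + 27)^(1/3) + 12*2^(1/3)/(sqrt(345) + 27)^(1/3))/18) + C3*exp(6^(1/3)*c*(4*6^(1/3)/(sqrt(345) + 27)^(1/3) + (sqrt(345) + 27)^(1/3))/9) - 6*c^2/7 + 128*c/21 - 256/21


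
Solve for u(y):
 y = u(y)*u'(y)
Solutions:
 u(y) = -sqrt(C1 + y^2)
 u(y) = sqrt(C1 + y^2)


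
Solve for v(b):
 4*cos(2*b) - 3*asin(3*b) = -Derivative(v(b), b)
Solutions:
 v(b) = C1 + 3*b*asin(3*b) + sqrt(1 - 9*b^2) - 2*sin(2*b)


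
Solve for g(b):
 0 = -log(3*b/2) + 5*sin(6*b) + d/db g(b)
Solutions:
 g(b) = C1 + b*log(b) - b - b*log(2) + b*log(3) + 5*cos(6*b)/6


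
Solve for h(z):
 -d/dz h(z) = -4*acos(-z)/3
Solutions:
 h(z) = C1 + 4*z*acos(-z)/3 + 4*sqrt(1 - z^2)/3


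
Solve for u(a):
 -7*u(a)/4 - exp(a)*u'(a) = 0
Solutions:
 u(a) = C1*exp(7*exp(-a)/4)


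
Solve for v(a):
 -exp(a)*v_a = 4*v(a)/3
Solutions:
 v(a) = C1*exp(4*exp(-a)/3)


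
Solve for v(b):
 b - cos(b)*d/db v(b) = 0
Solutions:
 v(b) = C1 + Integral(b/cos(b), b)


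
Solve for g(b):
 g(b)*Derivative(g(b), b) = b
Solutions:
 g(b) = -sqrt(C1 + b^2)
 g(b) = sqrt(C1 + b^2)


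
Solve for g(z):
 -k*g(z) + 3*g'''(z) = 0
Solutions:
 g(z) = C1*exp(3^(2/3)*k^(1/3)*z/3) + C2*exp(k^(1/3)*z*(-3^(2/3) + 3*3^(1/6)*I)/6) + C3*exp(-k^(1/3)*z*(3^(2/3) + 3*3^(1/6)*I)/6)


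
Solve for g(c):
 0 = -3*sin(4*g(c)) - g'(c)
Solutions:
 g(c) = -acos((-C1 - exp(24*c))/(C1 - exp(24*c)))/4 + pi/2
 g(c) = acos((-C1 - exp(24*c))/(C1 - exp(24*c)))/4


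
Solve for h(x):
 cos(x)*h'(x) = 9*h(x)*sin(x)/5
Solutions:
 h(x) = C1/cos(x)^(9/5)


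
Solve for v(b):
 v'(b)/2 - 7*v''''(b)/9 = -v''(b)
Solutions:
 v(b) = C1 + C2*exp(-42^(1/3)*b*(2*42^(1/3)/(sqrt(105) + 21)^(1/3) + (sqrt(105) + 21)^(1/3))/28)*sin(14^(1/3)*3^(1/6)*b*(-3^(2/3)*(sqrt(105) + 21)^(1/3) + 6*14^(1/3)/(sqrt(105) + 21)^(1/3))/28) + C3*exp(-42^(1/3)*b*(2*42^(1/3)/(sqrt(105) + 21)^(1/3) + (sqrt(105) + 21)^(1/3))/28)*cos(14^(1/3)*3^(1/6)*b*(-3^(2/3)*(sqrt(105) + 21)^(1/3) + 6*14^(1/3)/(sqrt(105) + 21)^(1/3))/28) + C4*exp(42^(1/3)*b*(2*42^(1/3)/(sqrt(105) + 21)^(1/3) + (sqrt(105) + 21)^(1/3))/14)


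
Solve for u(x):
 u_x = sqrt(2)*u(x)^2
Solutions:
 u(x) = -1/(C1 + sqrt(2)*x)


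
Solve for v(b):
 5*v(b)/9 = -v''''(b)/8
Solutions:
 v(b) = (C1*sin(10^(1/4)*sqrt(3)*b/3) + C2*cos(10^(1/4)*sqrt(3)*b/3))*exp(-10^(1/4)*sqrt(3)*b/3) + (C3*sin(10^(1/4)*sqrt(3)*b/3) + C4*cos(10^(1/4)*sqrt(3)*b/3))*exp(10^(1/4)*sqrt(3)*b/3)


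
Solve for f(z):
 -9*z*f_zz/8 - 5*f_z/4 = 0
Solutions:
 f(z) = C1 + C2/z^(1/9)


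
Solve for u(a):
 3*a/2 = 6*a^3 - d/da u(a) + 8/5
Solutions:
 u(a) = C1 + 3*a^4/2 - 3*a^2/4 + 8*a/5


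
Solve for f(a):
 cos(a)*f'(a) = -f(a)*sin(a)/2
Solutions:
 f(a) = C1*sqrt(cos(a))


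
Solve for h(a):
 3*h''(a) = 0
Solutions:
 h(a) = C1 + C2*a


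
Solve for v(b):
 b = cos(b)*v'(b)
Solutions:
 v(b) = C1 + Integral(b/cos(b), b)


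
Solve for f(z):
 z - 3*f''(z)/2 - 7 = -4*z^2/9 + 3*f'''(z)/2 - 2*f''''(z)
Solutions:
 f(z) = C1 + C2*z + C3*exp(z*(3 - sqrt(57))/8) + C4*exp(z*(3 + sqrt(57))/8) + 2*z^4/81 + z^3/81 - 160*z^2/81


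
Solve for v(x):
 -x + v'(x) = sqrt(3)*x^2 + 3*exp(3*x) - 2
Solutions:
 v(x) = C1 + sqrt(3)*x^3/3 + x^2/2 - 2*x + exp(3*x)


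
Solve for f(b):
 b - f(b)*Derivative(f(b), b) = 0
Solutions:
 f(b) = -sqrt(C1 + b^2)
 f(b) = sqrt(C1 + b^2)


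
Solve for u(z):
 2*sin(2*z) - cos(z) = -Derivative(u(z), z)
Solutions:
 u(z) = C1 + sin(z) + cos(2*z)


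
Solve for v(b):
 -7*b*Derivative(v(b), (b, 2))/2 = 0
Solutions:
 v(b) = C1 + C2*b


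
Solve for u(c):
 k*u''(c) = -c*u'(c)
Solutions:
 u(c) = C1 + C2*sqrt(k)*erf(sqrt(2)*c*sqrt(1/k)/2)


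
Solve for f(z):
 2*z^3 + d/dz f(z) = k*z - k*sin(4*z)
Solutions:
 f(z) = C1 + k*z^2/2 + k*cos(4*z)/4 - z^4/2


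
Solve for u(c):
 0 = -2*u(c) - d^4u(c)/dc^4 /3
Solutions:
 u(c) = (C1*sin(2^(3/4)*3^(1/4)*c/2) + C2*cos(2^(3/4)*3^(1/4)*c/2))*exp(-2^(3/4)*3^(1/4)*c/2) + (C3*sin(2^(3/4)*3^(1/4)*c/2) + C4*cos(2^(3/4)*3^(1/4)*c/2))*exp(2^(3/4)*3^(1/4)*c/2)


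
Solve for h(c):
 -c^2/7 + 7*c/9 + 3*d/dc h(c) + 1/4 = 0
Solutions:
 h(c) = C1 + c^3/63 - 7*c^2/54 - c/12


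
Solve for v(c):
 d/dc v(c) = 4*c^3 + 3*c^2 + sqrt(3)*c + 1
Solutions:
 v(c) = C1 + c^4 + c^3 + sqrt(3)*c^2/2 + c


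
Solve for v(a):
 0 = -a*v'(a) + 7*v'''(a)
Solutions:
 v(a) = C1 + Integral(C2*airyai(7^(2/3)*a/7) + C3*airybi(7^(2/3)*a/7), a)


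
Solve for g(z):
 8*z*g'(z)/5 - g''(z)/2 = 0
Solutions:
 g(z) = C1 + C2*erfi(2*sqrt(10)*z/5)


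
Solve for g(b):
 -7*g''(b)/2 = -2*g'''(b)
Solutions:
 g(b) = C1 + C2*b + C3*exp(7*b/4)


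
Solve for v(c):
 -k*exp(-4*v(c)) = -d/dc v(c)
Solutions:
 v(c) = log(-I*(C1 + 4*c*k)^(1/4))
 v(c) = log(I*(C1 + 4*c*k)^(1/4))
 v(c) = log(-(C1 + 4*c*k)^(1/4))
 v(c) = log(C1 + 4*c*k)/4


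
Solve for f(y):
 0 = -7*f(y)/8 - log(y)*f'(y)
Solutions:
 f(y) = C1*exp(-7*li(y)/8)


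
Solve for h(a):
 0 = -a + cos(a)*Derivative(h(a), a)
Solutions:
 h(a) = C1 + Integral(a/cos(a), a)


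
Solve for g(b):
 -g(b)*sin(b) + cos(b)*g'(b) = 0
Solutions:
 g(b) = C1/cos(b)


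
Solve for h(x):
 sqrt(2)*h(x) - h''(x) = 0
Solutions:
 h(x) = C1*exp(-2^(1/4)*x) + C2*exp(2^(1/4)*x)


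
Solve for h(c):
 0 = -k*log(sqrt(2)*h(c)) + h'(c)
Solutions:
 Integral(1/(2*log(_y) + log(2)), (_y, h(c))) = C1 + c*k/2


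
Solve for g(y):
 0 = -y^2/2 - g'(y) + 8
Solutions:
 g(y) = C1 - y^3/6 + 8*y


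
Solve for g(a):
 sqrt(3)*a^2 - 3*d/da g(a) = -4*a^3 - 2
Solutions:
 g(a) = C1 + a^4/3 + sqrt(3)*a^3/9 + 2*a/3


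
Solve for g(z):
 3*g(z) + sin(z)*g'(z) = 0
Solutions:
 g(z) = C1*(cos(z) + 1)^(3/2)/(cos(z) - 1)^(3/2)


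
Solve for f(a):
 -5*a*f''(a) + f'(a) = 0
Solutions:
 f(a) = C1 + C2*a^(6/5)


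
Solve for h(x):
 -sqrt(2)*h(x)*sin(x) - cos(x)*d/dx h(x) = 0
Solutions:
 h(x) = C1*cos(x)^(sqrt(2))


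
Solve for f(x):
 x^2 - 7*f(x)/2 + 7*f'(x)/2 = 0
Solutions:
 f(x) = C1*exp(x) + 2*x^2/7 + 4*x/7 + 4/7


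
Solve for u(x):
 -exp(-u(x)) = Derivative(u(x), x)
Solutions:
 u(x) = log(C1 - x)


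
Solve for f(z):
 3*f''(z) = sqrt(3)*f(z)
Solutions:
 f(z) = C1*exp(-3^(3/4)*z/3) + C2*exp(3^(3/4)*z/3)


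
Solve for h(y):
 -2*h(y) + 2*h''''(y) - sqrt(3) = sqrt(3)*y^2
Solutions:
 h(y) = C1*exp(-y) + C2*exp(y) + C3*sin(y) + C4*cos(y) - sqrt(3)*y^2/2 - sqrt(3)/2


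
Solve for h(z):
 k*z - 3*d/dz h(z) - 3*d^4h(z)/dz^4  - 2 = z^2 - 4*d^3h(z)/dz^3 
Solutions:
 h(z) = C1 + C2*exp(z*(32*2^(1/3)/(27*sqrt(473) + 601)^(1/3) + 16 + 2^(2/3)*(27*sqrt(473) + 601)^(1/3))/36)*sin(2^(1/3)*sqrt(3)*z*(-2^(1/3)*(27*sqrt(473) + 601)^(1/3) + 32/(27*sqrt(473) + 601)^(1/3))/36) + C3*exp(z*(32*2^(1/3)/(27*sqrt(473) + 601)^(1/3) + 16 + 2^(2/3)*(27*sqrt(473) + 601)^(1/3))/36)*cos(2^(1/3)*sqrt(3)*z*(-2^(1/3)*(27*sqrt(473) + 601)^(1/3) + 32/(27*sqrt(473) + 601)^(1/3))/36) + C4*exp(z*(-2^(2/3)*(27*sqrt(473) + 601)^(1/3) - 32*2^(1/3)/(27*sqrt(473) + 601)^(1/3) + 8)/18) + k*z^2/6 - z^3/9 - 14*z/9


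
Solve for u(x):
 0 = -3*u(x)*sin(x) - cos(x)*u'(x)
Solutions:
 u(x) = C1*cos(x)^3


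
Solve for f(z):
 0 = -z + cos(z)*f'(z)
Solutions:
 f(z) = C1 + Integral(z/cos(z), z)


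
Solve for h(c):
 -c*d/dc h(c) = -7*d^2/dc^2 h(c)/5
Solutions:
 h(c) = C1 + C2*erfi(sqrt(70)*c/14)


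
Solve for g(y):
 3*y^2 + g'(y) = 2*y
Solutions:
 g(y) = C1 - y^3 + y^2


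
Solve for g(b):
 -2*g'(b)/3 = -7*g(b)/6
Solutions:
 g(b) = C1*exp(7*b/4)


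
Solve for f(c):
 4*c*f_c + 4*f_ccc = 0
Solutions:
 f(c) = C1 + Integral(C2*airyai(-c) + C3*airybi(-c), c)


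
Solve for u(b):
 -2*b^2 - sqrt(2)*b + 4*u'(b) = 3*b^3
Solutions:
 u(b) = C1 + 3*b^4/16 + b^3/6 + sqrt(2)*b^2/8


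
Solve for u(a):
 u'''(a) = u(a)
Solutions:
 u(a) = C3*exp(a) + (C1*sin(sqrt(3)*a/2) + C2*cos(sqrt(3)*a/2))*exp(-a/2)


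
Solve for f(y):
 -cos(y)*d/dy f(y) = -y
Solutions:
 f(y) = C1 + Integral(y/cos(y), y)


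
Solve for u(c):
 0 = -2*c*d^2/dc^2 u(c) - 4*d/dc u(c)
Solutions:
 u(c) = C1 + C2/c


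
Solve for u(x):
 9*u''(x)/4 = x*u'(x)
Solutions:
 u(x) = C1 + C2*erfi(sqrt(2)*x/3)


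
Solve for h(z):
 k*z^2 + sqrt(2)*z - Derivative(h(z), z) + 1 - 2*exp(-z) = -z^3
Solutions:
 h(z) = C1 + k*z^3/3 + z^4/4 + sqrt(2)*z^2/2 + z + 2*exp(-z)


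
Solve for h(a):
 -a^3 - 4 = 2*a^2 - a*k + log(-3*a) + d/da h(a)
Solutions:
 h(a) = C1 - a^4/4 - 2*a^3/3 + a^2*k/2 - a*log(-a) + a*(-3 - log(3))


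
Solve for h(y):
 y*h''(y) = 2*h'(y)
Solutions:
 h(y) = C1 + C2*y^3


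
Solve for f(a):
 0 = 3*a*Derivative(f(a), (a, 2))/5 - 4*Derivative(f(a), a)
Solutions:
 f(a) = C1 + C2*a^(23/3)


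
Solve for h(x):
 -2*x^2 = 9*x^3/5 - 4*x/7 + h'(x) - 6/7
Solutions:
 h(x) = C1 - 9*x^4/20 - 2*x^3/3 + 2*x^2/7 + 6*x/7


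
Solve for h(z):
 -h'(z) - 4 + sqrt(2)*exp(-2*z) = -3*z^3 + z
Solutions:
 h(z) = C1 + 3*z^4/4 - z^2/2 - 4*z - sqrt(2)*exp(-2*z)/2


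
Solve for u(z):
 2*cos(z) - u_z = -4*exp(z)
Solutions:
 u(z) = C1 + 4*exp(z) + 2*sin(z)


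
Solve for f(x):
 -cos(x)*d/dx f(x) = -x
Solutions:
 f(x) = C1 + Integral(x/cos(x), x)


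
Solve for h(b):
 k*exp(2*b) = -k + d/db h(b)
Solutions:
 h(b) = C1 + b*k + k*exp(2*b)/2


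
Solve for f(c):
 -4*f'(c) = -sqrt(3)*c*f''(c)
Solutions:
 f(c) = C1 + C2*c^(1 + 4*sqrt(3)/3)


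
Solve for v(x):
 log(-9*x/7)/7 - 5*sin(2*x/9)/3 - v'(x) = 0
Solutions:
 v(x) = C1 + x*log(-x)/7 - x*log(7)/7 - x/7 + 2*x*log(3)/7 + 15*cos(2*x/9)/2


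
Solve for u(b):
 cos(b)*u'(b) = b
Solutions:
 u(b) = C1 + Integral(b/cos(b), b)


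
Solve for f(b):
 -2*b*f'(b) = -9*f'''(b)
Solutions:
 f(b) = C1 + Integral(C2*airyai(6^(1/3)*b/3) + C3*airybi(6^(1/3)*b/3), b)


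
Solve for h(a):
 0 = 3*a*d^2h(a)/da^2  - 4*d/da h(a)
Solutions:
 h(a) = C1 + C2*a^(7/3)


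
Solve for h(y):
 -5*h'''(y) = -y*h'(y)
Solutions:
 h(y) = C1 + Integral(C2*airyai(5^(2/3)*y/5) + C3*airybi(5^(2/3)*y/5), y)


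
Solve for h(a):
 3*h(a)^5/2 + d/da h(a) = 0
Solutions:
 h(a) = -I*(1/(C1 + 6*a))^(1/4)
 h(a) = I*(1/(C1 + 6*a))^(1/4)
 h(a) = -(1/(C1 + 6*a))^(1/4)
 h(a) = (1/(C1 + 6*a))^(1/4)


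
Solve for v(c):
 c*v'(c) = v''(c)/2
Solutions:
 v(c) = C1 + C2*erfi(c)


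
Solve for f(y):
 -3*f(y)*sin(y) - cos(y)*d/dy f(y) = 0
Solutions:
 f(y) = C1*cos(y)^3


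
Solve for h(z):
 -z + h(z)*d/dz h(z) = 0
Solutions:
 h(z) = -sqrt(C1 + z^2)
 h(z) = sqrt(C1 + z^2)


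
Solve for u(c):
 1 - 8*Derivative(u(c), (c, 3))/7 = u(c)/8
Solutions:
 u(c) = C3*exp(-7^(1/3)*c/4) + (C1*sin(sqrt(3)*7^(1/3)*c/8) + C2*cos(sqrt(3)*7^(1/3)*c/8))*exp(7^(1/3)*c/8) + 8


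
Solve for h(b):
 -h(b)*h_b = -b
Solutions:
 h(b) = -sqrt(C1 + b^2)
 h(b) = sqrt(C1 + b^2)


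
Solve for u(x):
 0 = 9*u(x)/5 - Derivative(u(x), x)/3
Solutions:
 u(x) = C1*exp(27*x/5)


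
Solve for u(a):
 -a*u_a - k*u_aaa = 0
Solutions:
 u(a) = C1 + Integral(C2*airyai(a*(-1/k)^(1/3)) + C3*airybi(a*(-1/k)^(1/3)), a)


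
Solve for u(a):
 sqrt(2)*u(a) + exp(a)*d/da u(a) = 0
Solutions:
 u(a) = C1*exp(sqrt(2)*exp(-a))


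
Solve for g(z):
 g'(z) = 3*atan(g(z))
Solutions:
 Integral(1/atan(_y), (_y, g(z))) = C1 + 3*z


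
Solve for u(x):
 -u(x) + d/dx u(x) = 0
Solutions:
 u(x) = C1*exp(x)


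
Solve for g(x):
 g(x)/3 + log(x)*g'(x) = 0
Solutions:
 g(x) = C1*exp(-li(x)/3)


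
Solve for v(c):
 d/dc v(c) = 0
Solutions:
 v(c) = C1


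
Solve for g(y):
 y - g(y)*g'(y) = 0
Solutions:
 g(y) = -sqrt(C1 + y^2)
 g(y) = sqrt(C1 + y^2)


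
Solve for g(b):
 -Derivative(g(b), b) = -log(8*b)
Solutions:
 g(b) = C1 + b*log(b) - b + b*log(8)


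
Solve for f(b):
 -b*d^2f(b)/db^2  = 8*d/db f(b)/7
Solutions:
 f(b) = C1 + C2/b^(1/7)


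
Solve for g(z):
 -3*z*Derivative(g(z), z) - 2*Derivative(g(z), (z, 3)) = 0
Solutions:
 g(z) = C1 + Integral(C2*airyai(-2^(2/3)*3^(1/3)*z/2) + C3*airybi(-2^(2/3)*3^(1/3)*z/2), z)


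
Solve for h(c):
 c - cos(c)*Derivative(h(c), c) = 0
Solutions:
 h(c) = C1 + Integral(c/cos(c), c)


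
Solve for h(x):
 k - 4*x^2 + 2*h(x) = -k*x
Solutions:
 h(x) = -k*x/2 - k/2 + 2*x^2


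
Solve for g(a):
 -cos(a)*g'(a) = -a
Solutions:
 g(a) = C1 + Integral(a/cos(a), a)


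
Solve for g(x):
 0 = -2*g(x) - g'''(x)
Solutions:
 g(x) = C3*exp(-2^(1/3)*x) + (C1*sin(2^(1/3)*sqrt(3)*x/2) + C2*cos(2^(1/3)*sqrt(3)*x/2))*exp(2^(1/3)*x/2)


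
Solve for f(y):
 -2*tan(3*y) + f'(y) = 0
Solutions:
 f(y) = C1 - 2*log(cos(3*y))/3


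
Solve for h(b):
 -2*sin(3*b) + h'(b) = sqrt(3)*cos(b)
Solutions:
 h(b) = C1 + sqrt(3)*sin(b) - 2*cos(3*b)/3


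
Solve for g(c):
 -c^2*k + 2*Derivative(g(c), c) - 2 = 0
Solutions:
 g(c) = C1 + c^3*k/6 + c


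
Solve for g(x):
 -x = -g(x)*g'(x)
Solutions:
 g(x) = -sqrt(C1 + x^2)
 g(x) = sqrt(C1 + x^2)


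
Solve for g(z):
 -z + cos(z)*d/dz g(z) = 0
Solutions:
 g(z) = C1 + Integral(z/cos(z), z)


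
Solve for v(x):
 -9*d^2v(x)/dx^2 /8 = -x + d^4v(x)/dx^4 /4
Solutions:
 v(x) = C1 + C2*x + C3*sin(3*sqrt(2)*x/2) + C4*cos(3*sqrt(2)*x/2) + 4*x^3/27


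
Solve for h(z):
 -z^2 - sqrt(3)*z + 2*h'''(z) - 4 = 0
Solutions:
 h(z) = C1 + C2*z + C3*z^2 + z^5/120 + sqrt(3)*z^4/48 + z^3/3


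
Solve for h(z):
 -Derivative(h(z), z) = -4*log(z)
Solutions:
 h(z) = C1 + 4*z*log(z) - 4*z


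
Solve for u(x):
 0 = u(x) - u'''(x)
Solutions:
 u(x) = C3*exp(x) + (C1*sin(sqrt(3)*x/2) + C2*cos(sqrt(3)*x/2))*exp(-x/2)


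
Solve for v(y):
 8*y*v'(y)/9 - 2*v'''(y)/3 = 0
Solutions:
 v(y) = C1 + Integral(C2*airyai(6^(2/3)*y/3) + C3*airybi(6^(2/3)*y/3), y)


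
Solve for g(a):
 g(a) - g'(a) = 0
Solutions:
 g(a) = C1*exp(a)


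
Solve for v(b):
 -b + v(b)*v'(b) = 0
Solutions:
 v(b) = -sqrt(C1 + b^2)
 v(b) = sqrt(C1 + b^2)


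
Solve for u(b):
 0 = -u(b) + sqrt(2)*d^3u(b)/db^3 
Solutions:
 u(b) = C3*exp(2^(5/6)*b/2) + (C1*sin(2^(5/6)*sqrt(3)*b/4) + C2*cos(2^(5/6)*sqrt(3)*b/4))*exp(-2^(5/6)*b/4)


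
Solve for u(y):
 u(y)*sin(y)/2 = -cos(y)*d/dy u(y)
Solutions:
 u(y) = C1*sqrt(cos(y))


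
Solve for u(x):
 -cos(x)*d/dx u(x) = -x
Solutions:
 u(x) = C1 + Integral(x/cos(x), x)


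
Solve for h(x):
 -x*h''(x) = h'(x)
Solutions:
 h(x) = C1 + C2*log(x)


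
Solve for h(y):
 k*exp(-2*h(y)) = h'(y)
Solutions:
 h(y) = log(-sqrt(C1 + 2*k*y))
 h(y) = log(C1 + 2*k*y)/2


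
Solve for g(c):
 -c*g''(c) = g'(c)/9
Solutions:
 g(c) = C1 + C2*c^(8/9)


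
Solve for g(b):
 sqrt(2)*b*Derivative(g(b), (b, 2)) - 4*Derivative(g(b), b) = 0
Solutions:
 g(b) = C1 + C2*b^(1 + 2*sqrt(2))


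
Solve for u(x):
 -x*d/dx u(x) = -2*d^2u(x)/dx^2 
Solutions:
 u(x) = C1 + C2*erfi(x/2)


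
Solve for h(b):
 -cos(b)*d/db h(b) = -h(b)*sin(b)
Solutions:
 h(b) = C1/cos(b)


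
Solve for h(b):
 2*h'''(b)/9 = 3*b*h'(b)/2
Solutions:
 h(b) = C1 + Integral(C2*airyai(3*2^(1/3)*b/2) + C3*airybi(3*2^(1/3)*b/2), b)


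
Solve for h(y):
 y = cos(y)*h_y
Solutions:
 h(y) = C1 + Integral(y/cos(y), y)


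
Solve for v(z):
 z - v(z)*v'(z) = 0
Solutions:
 v(z) = -sqrt(C1 + z^2)
 v(z) = sqrt(C1 + z^2)


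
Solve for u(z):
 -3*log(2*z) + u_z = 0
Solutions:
 u(z) = C1 + 3*z*log(z) - 3*z + z*log(8)


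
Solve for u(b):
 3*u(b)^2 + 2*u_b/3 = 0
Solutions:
 u(b) = 2/(C1 + 9*b)


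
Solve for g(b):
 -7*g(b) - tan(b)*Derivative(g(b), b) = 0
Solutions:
 g(b) = C1/sin(b)^7


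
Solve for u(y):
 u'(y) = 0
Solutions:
 u(y) = C1


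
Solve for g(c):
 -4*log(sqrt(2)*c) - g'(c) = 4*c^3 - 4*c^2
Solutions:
 g(c) = C1 - c^4 + 4*c^3/3 - 4*c*log(c) - c*log(4) + 4*c


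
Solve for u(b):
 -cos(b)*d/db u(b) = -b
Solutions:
 u(b) = C1 + Integral(b/cos(b), b)


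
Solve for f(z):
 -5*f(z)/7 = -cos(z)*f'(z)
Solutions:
 f(z) = C1*(sin(z) + 1)^(5/14)/(sin(z) - 1)^(5/14)


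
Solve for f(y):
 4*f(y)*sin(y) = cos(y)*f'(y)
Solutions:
 f(y) = C1/cos(y)^4


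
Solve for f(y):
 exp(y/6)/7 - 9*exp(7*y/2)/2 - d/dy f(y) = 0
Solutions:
 f(y) = C1 + 6*exp(y/6)/7 - 9*exp(7*y/2)/7


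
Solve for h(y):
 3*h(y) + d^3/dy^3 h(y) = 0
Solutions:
 h(y) = C3*exp(-3^(1/3)*y) + (C1*sin(3^(5/6)*y/2) + C2*cos(3^(5/6)*y/2))*exp(3^(1/3)*y/2)


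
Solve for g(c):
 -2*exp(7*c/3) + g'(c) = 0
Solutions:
 g(c) = C1 + 6*exp(7*c/3)/7


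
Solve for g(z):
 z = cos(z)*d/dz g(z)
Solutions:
 g(z) = C1 + Integral(z/cos(z), z)


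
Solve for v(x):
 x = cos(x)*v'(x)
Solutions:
 v(x) = C1 + Integral(x/cos(x), x)


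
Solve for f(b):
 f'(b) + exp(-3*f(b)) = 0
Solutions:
 f(b) = log(C1 - 3*b)/3
 f(b) = log((-3^(1/3) - 3^(5/6)*I)*(C1 - b)^(1/3)/2)
 f(b) = log((-3^(1/3) + 3^(5/6)*I)*(C1 - b)^(1/3)/2)


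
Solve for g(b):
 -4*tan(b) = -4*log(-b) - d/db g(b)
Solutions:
 g(b) = C1 - 4*b*log(-b) + 4*b - 4*log(cos(b))


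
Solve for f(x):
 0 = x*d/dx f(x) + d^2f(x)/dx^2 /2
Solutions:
 f(x) = C1 + C2*erf(x)


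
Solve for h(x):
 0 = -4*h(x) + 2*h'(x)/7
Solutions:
 h(x) = C1*exp(14*x)


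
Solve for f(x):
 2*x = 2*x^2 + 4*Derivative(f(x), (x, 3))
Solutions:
 f(x) = C1 + C2*x + C3*x^2 - x^5/120 + x^4/48


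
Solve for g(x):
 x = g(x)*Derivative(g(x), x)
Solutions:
 g(x) = -sqrt(C1 + x^2)
 g(x) = sqrt(C1 + x^2)


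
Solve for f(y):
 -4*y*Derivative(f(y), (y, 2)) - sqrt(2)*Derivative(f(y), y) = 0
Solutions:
 f(y) = C1 + C2*y^(1 - sqrt(2)/4)


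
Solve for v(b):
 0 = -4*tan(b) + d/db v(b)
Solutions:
 v(b) = C1 - 4*log(cos(b))


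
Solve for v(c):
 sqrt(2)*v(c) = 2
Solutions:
 v(c) = sqrt(2)


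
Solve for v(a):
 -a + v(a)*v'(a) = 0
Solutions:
 v(a) = -sqrt(C1 + a^2)
 v(a) = sqrt(C1 + a^2)


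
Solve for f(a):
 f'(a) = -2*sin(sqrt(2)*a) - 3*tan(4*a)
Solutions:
 f(a) = C1 + 3*log(cos(4*a))/4 + sqrt(2)*cos(sqrt(2)*a)


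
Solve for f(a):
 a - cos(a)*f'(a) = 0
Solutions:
 f(a) = C1 + Integral(a/cos(a), a)


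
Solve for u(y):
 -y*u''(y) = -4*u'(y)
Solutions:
 u(y) = C1 + C2*y^5


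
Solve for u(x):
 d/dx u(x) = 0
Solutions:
 u(x) = C1


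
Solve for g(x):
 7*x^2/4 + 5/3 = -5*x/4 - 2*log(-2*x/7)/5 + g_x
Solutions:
 g(x) = C1 + 7*x^3/12 + 5*x^2/8 + 2*x*log(-x)/5 + x*(-6*log(7) + 6*log(2) + 19)/15


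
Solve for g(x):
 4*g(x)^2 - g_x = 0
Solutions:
 g(x) = -1/(C1 + 4*x)


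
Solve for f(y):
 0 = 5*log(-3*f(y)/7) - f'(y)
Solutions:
 -Integral(1/(log(-_y) - log(7) + log(3)), (_y, f(y)))/5 = C1 - y


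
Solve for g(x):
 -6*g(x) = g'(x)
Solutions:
 g(x) = C1*exp(-6*x)


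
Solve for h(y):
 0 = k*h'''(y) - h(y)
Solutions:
 h(y) = C1*exp(y*(1/k)^(1/3)) + C2*exp(y*(-1 + sqrt(3)*I)*(1/k)^(1/3)/2) + C3*exp(-y*(1 + sqrt(3)*I)*(1/k)^(1/3)/2)


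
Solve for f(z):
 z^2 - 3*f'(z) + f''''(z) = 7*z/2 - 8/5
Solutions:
 f(z) = C1 + C4*exp(3^(1/3)*z) + z^3/9 - 7*z^2/12 + 8*z/15 + (C2*sin(3^(5/6)*z/2) + C3*cos(3^(5/6)*z/2))*exp(-3^(1/3)*z/2)


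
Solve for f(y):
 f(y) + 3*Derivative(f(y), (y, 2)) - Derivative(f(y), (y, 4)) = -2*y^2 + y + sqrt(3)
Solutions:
 f(y) = C1*exp(-sqrt(2)*y*sqrt(3 + sqrt(13))/2) + C2*exp(sqrt(2)*y*sqrt(3 + sqrt(13))/2) + C3*sin(sqrt(2)*y*sqrt(-3 + sqrt(13))/2) + C4*cos(sqrt(2)*y*sqrt(-3 + sqrt(13))/2) - 2*y^2 + y + sqrt(3) + 12


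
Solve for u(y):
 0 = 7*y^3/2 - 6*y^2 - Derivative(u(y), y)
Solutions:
 u(y) = C1 + 7*y^4/8 - 2*y^3


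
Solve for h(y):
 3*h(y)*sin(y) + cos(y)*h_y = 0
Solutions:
 h(y) = C1*cos(y)^3


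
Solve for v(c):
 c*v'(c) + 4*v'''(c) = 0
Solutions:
 v(c) = C1 + Integral(C2*airyai(-2^(1/3)*c/2) + C3*airybi(-2^(1/3)*c/2), c)


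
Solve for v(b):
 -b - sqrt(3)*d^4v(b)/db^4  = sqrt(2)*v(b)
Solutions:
 v(b) = -sqrt(2)*b/2 + (C1*sin(2^(5/8)*3^(7/8)*b/6) + C2*cos(2^(5/8)*3^(7/8)*b/6))*exp(-2^(5/8)*3^(7/8)*b/6) + (C3*sin(2^(5/8)*3^(7/8)*b/6) + C4*cos(2^(5/8)*3^(7/8)*b/6))*exp(2^(5/8)*3^(7/8)*b/6)


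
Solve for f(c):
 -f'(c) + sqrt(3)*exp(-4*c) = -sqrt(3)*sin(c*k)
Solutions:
 f(c) = C1 - sqrt(3)*exp(-4*c)/4 - sqrt(3)*cos(c*k)/k


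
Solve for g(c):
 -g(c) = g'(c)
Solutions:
 g(c) = C1*exp(-c)


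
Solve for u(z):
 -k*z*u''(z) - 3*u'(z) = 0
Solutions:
 u(z) = C1 + z^(((re(k) - 3)*re(k) + im(k)^2)/(re(k)^2 + im(k)^2))*(C2*sin(3*log(z)*Abs(im(k))/(re(k)^2 + im(k)^2)) + C3*cos(3*log(z)*im(k)/(re(k)^2 + im(k)^2)))


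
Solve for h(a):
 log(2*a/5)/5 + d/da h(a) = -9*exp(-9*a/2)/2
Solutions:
 h(a) = C1 - a*log(a)/5 + a*(-log(2) + 1 + log(5))/5 + exp(-9*a/2)


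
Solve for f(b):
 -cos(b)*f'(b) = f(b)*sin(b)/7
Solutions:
 f(b) = C1*cos(b)^(1/7)


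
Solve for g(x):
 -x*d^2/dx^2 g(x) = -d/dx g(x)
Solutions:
 g(x) = C1 + C2*x^2


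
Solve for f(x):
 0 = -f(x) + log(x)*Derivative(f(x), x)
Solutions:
 f(x) = C1*exp(li(x))


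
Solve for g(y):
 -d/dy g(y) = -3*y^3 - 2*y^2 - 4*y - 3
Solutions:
 g(y) = C1 + 3*y^4/4 + 2*y^3/3 + 2*y^2 + 3*y


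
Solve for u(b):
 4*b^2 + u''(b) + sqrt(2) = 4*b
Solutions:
 u(b) = C1 + C2*b - b^4/3 + 2*b^3/3 - sqrt(2)*b^2/2


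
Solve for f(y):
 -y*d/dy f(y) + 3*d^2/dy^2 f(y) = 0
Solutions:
 f(y) = C1 + C2*erfi(sqrt(6)*y/6)


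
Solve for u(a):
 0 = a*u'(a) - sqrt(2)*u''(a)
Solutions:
 u(a) = C1 + C2*erfi(2^(1/4)*a/2)


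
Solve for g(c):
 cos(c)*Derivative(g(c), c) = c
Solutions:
 g(c) = C1 + Integral(c/cos(c), c)


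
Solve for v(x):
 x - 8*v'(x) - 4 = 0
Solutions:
 v(x) = C1 + x^2/16 - x/2


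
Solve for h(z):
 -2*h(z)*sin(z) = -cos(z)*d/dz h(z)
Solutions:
 h(z) = C1/cos(z)^2


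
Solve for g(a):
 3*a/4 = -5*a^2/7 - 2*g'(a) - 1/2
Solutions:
 g(a) = C1 - 5*a^3/42 - 3*a^2/16 - a/4
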